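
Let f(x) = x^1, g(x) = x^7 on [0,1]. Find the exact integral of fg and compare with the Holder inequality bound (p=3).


Step 1: Exact integral of f*g = integral(x^8, 0, 1) = 1/9
     = 0.111111
Step 2: Holder bound with p=3, q=1.5:
  ||f||_p = (integral x^3 dx)^(1/3) = (1/4)^(1/3) = 0.629961
  ||g||_q = (integral x^10.5 dx)^(1/1.5) = (1/11.5)^(1/1.5) = 0.196276
Step 3: Holder bound = ||f||_p * ||g||_q = 0.629961 * 0.196276 = 0.123646
Verification: 0.111111 <= 0.123646 (Holder holds)


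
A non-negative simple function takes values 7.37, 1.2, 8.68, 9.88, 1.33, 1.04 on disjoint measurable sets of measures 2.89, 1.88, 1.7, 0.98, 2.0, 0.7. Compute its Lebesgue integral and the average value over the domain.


Step 1: Integral = sum(value_i * measure_i)
= 7.37*2.89 + 1.2*1.88 + 8.68*1.7 + 9.88*0.98 + 1.33*2.0 + 1.04*0.7
= 21.2993 + 2.256 + 14.756 + 9.6824 + 2.66 + 0.728
= 51.3817
Step 2: Total measure of domain = 2.89 + 1.88 + 1.7 + 0.98 + 2.0 + 0.7 = 10.15
Step 3: Average value = 51.3817 / 10.15 = 5.062236


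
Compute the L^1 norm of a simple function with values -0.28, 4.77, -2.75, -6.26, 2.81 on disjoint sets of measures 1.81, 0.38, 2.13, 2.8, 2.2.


Step 1: Compute |f_i|^1 for each value:
  |-0.28|^1 = 0.28
  |4.77|^1 = 4.77
  |-2.75|^1 = 2.75
  |-6.26|^1 = 6.26
  |2.81|^1 = 2.81
Step 2: Multiply by measures and sum:
  0.28 * 1.81 = 0.5068
  4.77 * 0.38 = 1.8126
  2.75 * 2.13 = 5.8575
  6.26 * 2.8 = 17.528
  2.81 * 2.2 = 6.182
Sum = 0.5068 + 1.8126 + 5.8575 + 17.528 + 6.182 = 31.8869
Step 3: Take the p-th root:
||f||_1 = (31.8869)^(1/1) = 31.8869


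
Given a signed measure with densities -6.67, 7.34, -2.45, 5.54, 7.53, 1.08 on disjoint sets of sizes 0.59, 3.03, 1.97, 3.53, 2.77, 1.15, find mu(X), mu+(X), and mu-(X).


Step 1: Compute signed measure on each set:
  Set 1: -6.67 * 0.59 = -3.9353
  Set 2: 7.34 * 3.03 = 22.2402
  Set 3: -2.45 * 1.97 = -4.8265
  Set 4: 5.54 * 3.53 = 19.5562
  Set 5: 7.53 * 2.77 = 20.8581
  Set 6: 1.08 * 1.15 = 1.242
Step 2: Total signed measure = (-3.9353) + (22.2402) + (-4.8265) + (19.5562) + (20.8581) + (1.242)
     = 55.1347
Step 3: Positive part mu+(X) = sum of positive contributions = 63.8965
Step 4: Negative part mu-(X) = |sum of negative contributions| = 8.7618


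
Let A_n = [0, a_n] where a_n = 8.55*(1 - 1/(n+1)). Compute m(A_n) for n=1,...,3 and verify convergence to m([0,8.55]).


By continuity of measure from below: if A_n increases to A, then m(A_n) -> m(A).
Here A = [0, 8.55], so m(A) = 8.55
Step 1: a_1 = 8.55*(1 - 1/2) = 4.275, m(A_1) = 4.275
Step 2: a_2 = 8.55*(1 - 1/3) = 5.7, m(A_2) = 5.7
Step 3: a_3 = 8.55*(1 - 1/4) = 6.4125, m(A_3) = 6.4125
Limit: m(A_n) -> m([0,8.55]) = 8.55


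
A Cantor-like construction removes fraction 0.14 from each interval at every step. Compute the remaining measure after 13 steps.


Step 1: At each step, fraction remaining = 1 - 0.14 = 0.86
Step 2: After 13 steps, measure = (0.86)^13
Result = 0.14076


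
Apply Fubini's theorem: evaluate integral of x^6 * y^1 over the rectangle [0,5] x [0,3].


By Fubini's theorem, the double integral factors as a product of single integrals:
Step 1: integral_0^5 x^6 dx = [x^7/7] from 0 to 5
     = 5^7/7 = 11160.714286
Step 2: integral_0^3 y^1 dy = [y^2/2] from 0 to 3
     = 3^2/2 = 4.5
Step 3: Double integral = 11160.714286 * 4.5 = 50223.214286


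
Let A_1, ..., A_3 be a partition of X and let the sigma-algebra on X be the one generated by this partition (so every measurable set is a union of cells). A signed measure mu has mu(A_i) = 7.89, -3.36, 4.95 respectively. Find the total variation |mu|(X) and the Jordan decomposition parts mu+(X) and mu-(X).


Step 1: Every measurable set is a union of atoms (the cells / points), so a Hahn decomposition is
  obtained by grouping atoms by sign: P = union of atoms with mu > 0, N = union of the remaining atoms.
  Atoms in P (indices): 1, 3;  atoms in N (indices): 2
  Positive values: 7.89, 4.95
  Negative values: -3.36
Step 2: mu+(X) = mu(P) = sum of positive atom values = 12.84
Step 3: mu-(X) = -mu(N) = sum of |negative atom values| = 3.36
Step 4: |mu|(X) = mu+(X) + mu-(X) = 12.84 + 3.36 = 16.2


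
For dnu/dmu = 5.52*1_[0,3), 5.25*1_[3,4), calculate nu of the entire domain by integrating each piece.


Integrate each piece of the Radon-Nikodym derivative:
Step 1: integral_0^3 5.52 dx = 5.52*(3-0) = 5.52*3 = 16.56
Step 2: integral_3^4 5.25 dx = 5.25*(4-3) = 5.25*1 = 5.25
Total: 16.56 + 5.25 = 21.81


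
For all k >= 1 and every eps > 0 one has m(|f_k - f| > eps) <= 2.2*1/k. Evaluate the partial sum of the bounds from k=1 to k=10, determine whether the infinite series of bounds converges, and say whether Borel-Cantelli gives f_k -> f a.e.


Step 1: List the terms 2.2*1/k for k = 1 to 10:
  k=1: 2.2
  k=2: 1.1
  k=3: 0.733333
  k=4: 0.55
  k=5: 0.44
  k=6: 0.366667
  k=7: 0.314286
  k=8: 0.275
  k=9: 0.244444
  k=10: 0.22
Step 2: Partial sum = 2.2 + 1.1 + 0.733333 + 0.55 + 0.44 + 0.366667 + 0.314286 + 0.275 + 0.244444 + 0.22
     = 6.44373
Step 3: The full series sum_(k>=1) 2.2*1/k diverges (harmonic series, p = 1; a nonzero constant multiple of a divergent series diverges).
Step 4: The (first) Borel-Cantelli lemma requires a summable sequence of measures, so it does not apply here;
        from this bound alone no conclusion about a.e. convergence can be drawn (convergence in measure still
        gives an a.e.-convergent subsequence, but not a.e. convergence of the whole sequence).
Conclusion: series diverges; Borel-Cantelli is inconclusive about a.e. convergence of f_k.


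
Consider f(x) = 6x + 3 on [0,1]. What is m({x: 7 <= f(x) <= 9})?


f^(-1)([7, 9]) = {x : 7 <= 6x + 3 <= 9}
Solving: (7 - 3)/6 <= x <= (9 - 3)/6
= [0.666667, 1]
Intersecting with [0,1]: [0.666667, 1]
Measure = 1 - 0.666667 = 0.333333


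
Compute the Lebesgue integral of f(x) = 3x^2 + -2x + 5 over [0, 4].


The Lebesgue integral of a Riemann-integrable function agrees with the Riemann integral.
Antiderivative F(x) = (3/3)x^3 + (-2/2)x^2 + 5x
F(4) = (3/3)*4^3 + (-2/2)*4^2 + 5*4
     = (3/3)*64 + (-2/2)*16 + 5*4
     = 64 + -16 + 20
     = 68
F(0) = 0.0
Integral = F(4) - F(0) = 68 - 0.0 = 68


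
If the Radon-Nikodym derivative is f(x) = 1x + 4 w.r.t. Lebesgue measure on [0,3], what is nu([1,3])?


nu(A) = integral_A (dnu/dmu) dmu = integral_1^3 (1x + 4) dx
Step 1: Antiderivative F(x) = (1/2)x^2 + 4x
Step 2: F(3) = (1/2)*3^2 + 4*3 = 4.5 + 12 = 16.5
Step 3: F(1) = (1/2)*1^2 + 4*1 = 0.5 + 4 = 4.5
Step 4: nu([1,3]) = F(3) - F(1) = 16.5 - 4.5 = 12


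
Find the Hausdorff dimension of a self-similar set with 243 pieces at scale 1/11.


For a self-similar set with N copies scaled by 1/r:
dim_H = log(N)/log(r) = log(243)/log(11)
= 5.493061/2.397895
= 2.290785


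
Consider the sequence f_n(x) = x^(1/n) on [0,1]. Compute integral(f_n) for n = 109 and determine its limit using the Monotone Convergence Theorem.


At n = 109: f_109(x) = x^(1/109).
Step 1: integral(x^(1/109), 0, 1) = [x^(1/109+1) / (1/109+1)] from 0 to 1
     = 1 / (1/109 + 1) = 1 / ((109+1)/109) = 109/(109+1)
     = 109/110 = 0.990909
Step 2: As n -> infinity, f_n(x) = x^(1/n) -> 1 for x in (0,1], and f_n is increasing in n.
By MCT, lim_n integral(f_n) = integral(lim_n f_n) = integral(1, 0, 1) = 1.
Step 3: Verify convergence: 109/110 = 0.990909 -> 1


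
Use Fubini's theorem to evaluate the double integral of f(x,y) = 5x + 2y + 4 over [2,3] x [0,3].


By Fubini, integrate in x first, then y.
Step 1: Fix y, integrate over x in [2,3]:
  integral(5x + 2y + 4, x=2..3)
  = 5*(3^2 - 2^2)/2 + (2y + 4)*(3 - 2)
  = 12.5 + (2y + 4)*1
  = 12.5 + 2y + 4
  = 16.5 + 2y
Step 2: Integrate over y in [0,3]:
  integral(16.5 + 2y, y=0..3)
  = 16.5*3 + 2*(3^2 - 0^2)/2
  = 49.5 + 9
  = 58.5


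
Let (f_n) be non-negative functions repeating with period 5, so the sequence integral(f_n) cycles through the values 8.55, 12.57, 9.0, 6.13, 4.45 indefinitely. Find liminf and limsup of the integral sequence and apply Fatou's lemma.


The sequence (integral(f_n)) is periodic with period 5, repeating the values 8.55, 12.57, 9.0, 6.13, 4.45 indefinitely.
Step 1: For a periodic sequence, every tail (a_m, a_(m+1), ...) contains all 5 period values infinitely often.
Step 2: Hence inf of every tail = min of the period values = min(8.55, 12.57, 9.0, 6.13, 4.45) = 4.45.
        liminf_n integral(f_n) = sup over m of (inf of tail from m) = 4.45.
Step 3: Similarly sup of every tail = max of the period values = 12.57.
        limsup_n integral(f_n) = 12.57.
Step 4: Fatou's lemma: integral(liminf_n f_n) <= liminf_n integral(f_n) = 4.45.
        So the integral of the pointwise liminf is at most 4.45.


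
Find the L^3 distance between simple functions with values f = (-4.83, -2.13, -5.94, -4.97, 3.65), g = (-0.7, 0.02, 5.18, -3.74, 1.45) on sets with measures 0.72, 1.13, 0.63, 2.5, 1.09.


Step 1: Compute differences f_i - g_i:
  -4.83 - -0.7 = -4.13
  -2.13 - 0.02 = -2.15
  -5.94 - 5.18 = -11.12
  -4.97 - -3.74 = -1.23
  3.65 - 1.45 = 2.2
Step 2: Compute |diff|^3 * measure for each set:
  |-4.13|^3 * 0.72 = 70.444997 * 0.72 = 50.720398
  |-2.15|^3 * 1.13 = 9.938375 * 1.13 = 11.230364
  |-11.12|^3 * 0.63 = 1375.036928 * 0.63 = 866.273265
  |-1.23|^3 * 2.5 = 1.860867 * 2.5 = 4.652167
  |2.2|^3 * 1.09 = 10.648 * 1.09 = 11.60632
Step 3: Sum = 944.482514
Step 4: ||f-g||_3 = (944.482514)^(1/3) = 9.811407


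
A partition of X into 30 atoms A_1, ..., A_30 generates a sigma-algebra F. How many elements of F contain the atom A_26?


Each element of F is a union of some subset S of the 30 atoms.
The element contains A_26 iff A_26 is in S.
So we count subsets S of {A_1,...,A_30} with A_26 in S: choose freely among the other 29 atoms.
Count = 2^(30-1) = 2^29 = 536870912.


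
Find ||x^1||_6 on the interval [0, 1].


Step 1: ||f||_6 = (integral_0^1 |x^1|^6 dx)^(1/6)
     = (integral_0^1 x^6 dx)^(1/6)
Step 2: integral_0^1 x^6 dx = [x^7/(7)] from 0 to 1 = 1^7/7
     = 1/7 = 0.142857
Step 3: ||f||_6 = (0.142857)^(1/6) = 0.72302


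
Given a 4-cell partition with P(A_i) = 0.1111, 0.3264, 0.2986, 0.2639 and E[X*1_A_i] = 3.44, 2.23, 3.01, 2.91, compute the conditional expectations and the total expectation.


For each cell A_i: E[X|A_i] = E[X*1_A_i] / P(A_i)
Step 1: E[X|A_1] = 3.44 / 0.1111 = 30.963096
Step 2: E[X|A_2] = 2.23 / 0.3264 = 6.832108
Step 3: E[X|A_3] = 3.01 / 0.2986 = 10.080375
Step 4: E[X|A_4] = 2.91 / 0.2639 = 11.026904
Verification: E[X] = sum E[X*1_A_i] = 3.44 + 2.23 + 3.01 + 2.91 = 11.59


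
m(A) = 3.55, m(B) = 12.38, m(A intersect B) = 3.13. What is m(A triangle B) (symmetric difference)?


m(A Delta B) = m(A) + m(B) - 2*m(A n B)
= 3.55 + 12.38 - 2*3.13
= 3.55 + 12.38 - 6.26
= 9.67


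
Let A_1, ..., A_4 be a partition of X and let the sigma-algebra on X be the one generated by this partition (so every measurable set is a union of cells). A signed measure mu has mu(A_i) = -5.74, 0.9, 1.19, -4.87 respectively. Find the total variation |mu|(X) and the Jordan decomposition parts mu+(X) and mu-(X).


Step 1: Every measurable set is a union of atoms (the cells / points), so a Hahn decomposition is
  obtained by grouping atoms by sign: P = union of atoms with mu > 0, N = union of the remaining atoms.
  Atoms in P (indices): 2, 3;  atoms in N (indices): 1, 4
  Positive values: 0.9, 1.19
  Negative values: -5.74, -4.87
Step 2: mu+(X) = mu(P) = sum of positive atom values = 2.09
Step 3: mu-(X) = -mu(N) = sum of |negative atom values| = 10.61
Step 4: |mu|(X) = mu+(X) + mu-(X) = 2.09 + 10.61 = 12.7


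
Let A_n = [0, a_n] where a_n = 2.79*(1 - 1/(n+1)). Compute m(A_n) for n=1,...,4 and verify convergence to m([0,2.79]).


By continuity of measure from below: if A_n increases to A, then m(A_n) -> m(A).
Here A = [0, 2.79], so m(A) = 2.79
Step 1: a_1 = 2.79*(1 - 1/2) = 1.395, m(A_1) = 1.395
Step 2: a_2 = 2.79*(1 - 1/3) = 1.86, m(A_2) = 1.86
Step 3: a_3 = 2.79*(1 - 1/4) = 2.0925, m(A_3) = 2.0925
Step 4: a_4 = 2.79*(1 - 1/5) = 2.232, m(A_4) = 2.232
Limit: m(A_n) -> m([0,2.79]) = 2.79


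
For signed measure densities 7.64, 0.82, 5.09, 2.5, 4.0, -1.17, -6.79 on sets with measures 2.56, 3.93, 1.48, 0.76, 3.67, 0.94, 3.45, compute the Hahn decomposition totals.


Step 1: Compute signed measure on each set:
  Set 1: 7.64 * 2.56 = 19.5584
  Set 2: 0.82 * 3.93 = 3.2226
  Set 3: 5.09 * 1.48 = 7.5332
  Set 4: 2.5 * 0.76 = 1.9
  Set 5: 4.0 * 3.67 = 14.68
  Set 6: -1.17 * 0.94 = -1.0998
  Set 7: -6.79 * 3.45 = -23.4255
Step 2: Total signed measure = (19.5584) + (3.2226) + (7.5332) + (1.9) + (14.68) + (-1.0998) + (-23.4255)
     = 22.3689
Step 3: Positive part mu+(X) = sum of positive contributions = 46.8942
Step 4: Negative part mu-(X) = |sum of negative contributions| = 24.5253


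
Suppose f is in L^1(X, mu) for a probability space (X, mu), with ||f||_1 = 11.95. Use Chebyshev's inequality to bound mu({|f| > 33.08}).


Chebyshev/Markov inequality: mu(|f| > eps) <= (||f||_p / eps)^p
Step 1: ||f||_1 / eps = 11.95 / 33.08 = 0.361245
Step 2: Raise to power p = 1:
  (0.361245)^1 = 0.361245
Step 3: Therefore mu(|f| > 33.08) <= 0.361245


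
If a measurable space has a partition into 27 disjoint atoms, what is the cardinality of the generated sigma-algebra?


Each element of the sigma-algebra is a union of some subset of the 27 atoms.
The number of such subsets is 2^27 = 134217728.


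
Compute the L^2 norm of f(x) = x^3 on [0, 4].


Step 1: ||f||_2 = (integral_0^4 |x^3|^2 dx)^(1/2)
     = (integral_0^4 x^6 dx)^(1/2)
Step 2: integral_0^4 x^6 dx = [x^7/(7)] from 0 to 4 = 4^7/7
     = 16384/7 = 2340.571429
Step 3: ||f||_2 = (2340.571429)^(1/2) = 48.379453


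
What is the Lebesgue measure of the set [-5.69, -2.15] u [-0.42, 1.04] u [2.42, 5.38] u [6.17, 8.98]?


For pairwise disjoint intervals, m(union) = sum of lengths.
= (-2.15 - -5.69) + (1.04 - -0.42) + (5.38 - 2.42) + (8.98 - 6.17)
= 3.54 + 1.46 + 2.96 + 2.81
= 10.77


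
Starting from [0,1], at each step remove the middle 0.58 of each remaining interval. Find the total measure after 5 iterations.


Step 1: At each step, fraction remaining = 1 - 0.58 = 0.42
Step 2: After 5 steps, measure = (0.42)^5
Step 3: Computing the power step by step:
  After step 1: 0.42
  After step 2: 0.1764
  After step 3: 0.074088
  After step 4: 0.031117
  After step 5: 0.013069
Result = 0.013069


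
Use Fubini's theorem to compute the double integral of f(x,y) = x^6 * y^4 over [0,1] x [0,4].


By Fubini's theorem, the double integral factors as a product of single integrals:
Step 1: integral_0^1 x^6 dx = [x^7/7] from 0 to 1
     = 1^7/7 = 0.142857
Step 2: integral_0^4 y^4 dy = [y^5/5] from 0 to 4
     = 4^5/5 = 204.8
Step 3: Double integral = 0.142857 * 204.8 = 29.257143


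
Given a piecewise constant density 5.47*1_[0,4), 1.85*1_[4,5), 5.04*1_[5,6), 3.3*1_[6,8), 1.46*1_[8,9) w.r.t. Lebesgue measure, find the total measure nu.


Integrate each piece of the Radon-Nikodym derivative:
Step 1: integral_0^4 5.47 dx = 5.47*(4-0) = 5.47*4 = 21.88
Step 2: integral_4^5 1.85 dx = 1.85*(5-4) = 1.85*1 = 1.85
Step 3: integral_5^6 5.04 dx = 5.04*(6-5) = 5.04*1 = 5.04
Step 4: integral_6^8 3.3 dx = 3.3*(8-6) = 3.3*2 = 6.6
Step 5: integral_8^9 1.46 dx = 1.46*(9-8) = 1.46*1 = 1.46
Total: 21.88 + 1.85 + 5.04 + 6.6 + 1.46 = 36.83


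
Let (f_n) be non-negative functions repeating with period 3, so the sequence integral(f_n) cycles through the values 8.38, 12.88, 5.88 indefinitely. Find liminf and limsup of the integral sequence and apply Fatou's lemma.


The sequence (integral(f_n)) is periodic with period 3, repeating the values 8.38, 12.88, 5.88 indefinitely.
Step 1: For a periodic sequence, every tail (a_m, a_(m+1), ...) contains all 3 period values infinitely often.
Step 2: Hence inf of every tail = min of the period values = min(8.38, 12.88, 5.88) = 5.88.
        liminf_n integral(f_n) = sup over m of (inf of tail from m) = 5.88.
Step 3: Similarly sup of every tail = max of the period values = 12.88.
        limsup_n integral(f_n) = 12.88.
Step 4: Fatou's lemma: integral(liminf_n f_n) <= liminf_n integral(f_n) = 5.88.
        So the integral of the pointwise liminf is at most 5.88.


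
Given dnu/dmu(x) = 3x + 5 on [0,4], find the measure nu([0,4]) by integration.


nu(A) = integral_A (dnu/dmu) dmu = integral_0^4 (3x + 5) dx
Step 1: Antiderivative F(x) = (3/2)x^2 + 5x
Step 2: F(4) = (3/2)*4^2 + 5*4 = 24 + 20 = 44
Step 3: F(0) = (3/2)*0^2 + 5*0 = 0.0 + 0 = 0.0
Step 4: nu([0,4]) = F(4) - F(0) = 44 - 0.0 = 44


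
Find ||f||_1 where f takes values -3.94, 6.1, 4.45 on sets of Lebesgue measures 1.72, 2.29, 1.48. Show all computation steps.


Step 1: Compute |f_i|^1 for each value:
  |-3.94|^1 = 3.94
  |6.1|^1 = 6.1
  |4.45|^1 = 4.45
Step 2: Multiply by measures and sum:
  3.94 * 1.72 = 6.7768
  6.1 * 2.29 = 13.969
  4.45 * 1.48 = 6.586
Sum = 6.7768 + 13.969 + 6.586 = 27.3318
Step 3: Take the p-th root:
||f||_1 = (27.3318)^(1/1) = 27.3318


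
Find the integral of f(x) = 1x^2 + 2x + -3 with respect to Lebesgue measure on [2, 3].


The Lebesgue integral of a Riemann-integrable function agrees with the Riemann integral.
Antiderivative F(x) = (1/3)x^3 + (2/2)x^2 + -3x
F(3) = (1/3)*3^3 + (2/2)*3^2 + -3*3
     = (1/3)*27 + (2/2)*9 + -3*3
     = 9 + 9 + -9
     = 9
F(2) = 0.666667
Integral = F(3) - F(2) = 9 - 0.666667 = 8.333333


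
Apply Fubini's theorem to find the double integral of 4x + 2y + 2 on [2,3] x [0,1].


By Fubini, integrate in x first, then y.
Step 1: Fix y, integrate over x in [2,3]:
  integral(4x + 2y + 2, x=2..3)
  = 4*(3^2 - 2^2)/2 + (2y + 2)*(3 - 2)
  = 10 + (2y + 2)*1
  = 10 + 2y + 2
  = 12 + 2y
Step 2: Integrate over y in [0,1]:
  integral(12 + 2y, y=0..1)
  = 12*1 + 2*(1^2 - 0^2)/2
  = 12 + 1
  = 13


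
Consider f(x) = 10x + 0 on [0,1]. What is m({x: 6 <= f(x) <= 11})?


f^(-1)([6, 11]) = {x : 6 <= 10x + 0 <= 11}
Solving: (6 - 0)/10 <= x <= (11 - 0)/10
= [0.6, 1.1]
Intersecting with [0,1]: [0.6, 1]
Measure = 1 - 0.6 = 0.4


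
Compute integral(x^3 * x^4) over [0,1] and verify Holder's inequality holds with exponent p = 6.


Step 1: Exact integral of f*g = integral(x^7, 0, 1) = 1/8
     = 0.125
Step 2: Holder bound with p=6, q=1.2:
  ||f||_p = (integral x^18 dx)^(1/6) = (1/19)^(1/6) = 0.612173
  ||g||_q = (integral x^4.8 dx)^(1/1.2) = (1/5.8)^(1/1.2) = 0.231105
Step 3: Holder bound = ||f||_p * ||g||_q = 0.612173 * 0.231105 = 0.141477
Verification: 0.125 <= 0.141477 (Holder holds)


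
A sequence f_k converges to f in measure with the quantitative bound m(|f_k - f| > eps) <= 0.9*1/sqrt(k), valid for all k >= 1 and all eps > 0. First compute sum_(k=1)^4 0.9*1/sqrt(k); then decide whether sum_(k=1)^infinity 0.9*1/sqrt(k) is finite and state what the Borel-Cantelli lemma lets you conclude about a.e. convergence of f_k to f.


Step 1: List the terms 0.9*1/sqrt(k) for k = 1 to 4:
  k=1: 0.9
  k=2: 0.636396
  k=3: 0.519615
  k=4: 0.45
Step 2: Partial sum = 0.9 + 0.636396 + 0.519615 + 0.45
     = 2.506011
Step 3: The full series sum_(k>=1) 0.9*1/sqrt(k) diverges (p-series with p = 1/2 <= 1; a nonzero constant multiple of a divergent series diverges).
Step 4: The (first) Borel-Cantelli lemma requires a summable sequence of measures, so it does not apply here;
        from this bound alone no conclusion about a.e. convergence can be drawn (convergence in measure still
        gives an a.e.-convergent subsequence, but not a.e. convergence of the whole sequence).
Conclusion: series diverges; Borel-Cantelli is inconclusive about a.e. convergence of f_k.


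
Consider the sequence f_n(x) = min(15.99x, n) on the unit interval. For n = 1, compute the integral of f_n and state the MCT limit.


f(x) = 15.99x on [0,1]; f_n(x) = min(15.99x, n). At n = 1:
Step 1: f(x) reaches 1 at x = 1/15.99 = 0.062539
Step 2: integral(f_1) = integral(15.99x, 0, 0.062539) + integral(1, 0.062539, 1)
       = 15.99*0.062539^2/2 + 1*(1 - 0.062539)
       = 0.03127 + 0.937461
       = 0.96873
Step 3: As n -> infinity, f_n increases to f, so by MCT integral(f_n) -> integral(f) = 15.99/2 = 7.995.
Convergence: integral(f_1) = 0.96873 -> 7.995 as n -> infinity


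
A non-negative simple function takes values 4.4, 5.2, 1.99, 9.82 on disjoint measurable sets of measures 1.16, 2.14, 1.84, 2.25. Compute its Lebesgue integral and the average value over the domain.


Step 1: Integral = sum(value_i * measure_i)
= 4.4*1.16 + 5.2*2.14 + 1.99*1.84 + 9.82*2.25
= 5.104 + 11.128 + 3.6616 + 22.095
= 41.9886
Step 2: Total measure of domain = 1.16 + 2.14 + 1.84 + 2.25 = 7.39
Step 3: Average value = 41.9886 / 7.39 = 5.681813


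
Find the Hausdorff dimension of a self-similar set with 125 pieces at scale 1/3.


For a self-similar set with N copies scaled by 1/r:
dim_H = log(N)/log(r) = log(125)/log(3)
= 4.828314/1.098612
= 4.394921


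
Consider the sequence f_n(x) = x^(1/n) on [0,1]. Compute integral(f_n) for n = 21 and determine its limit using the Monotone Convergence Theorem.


At n = 21: f_21(x) = x^(1/21).
Step 1: integral(x^(1/21), 0, 1) = [x^(1/21+1) / (1/21+1)] from 0 to 1
     = 1 / (1/21 + 1) = 1 / ((21+1)/21) = 21/(21+1)
     = 21/22 = 0.954545
Step 2: As n -> infinity, f_n(x) = x^(1/n) -> 1 for x in (0,1], and f_n is increasing in n.
By MCT, lim_n integral(f_n) = integral(lim_n f_n) = integral(1, 0, 1) = 1.
Step 3: Verify convergence: 21/22 = 0.954545 -> 1


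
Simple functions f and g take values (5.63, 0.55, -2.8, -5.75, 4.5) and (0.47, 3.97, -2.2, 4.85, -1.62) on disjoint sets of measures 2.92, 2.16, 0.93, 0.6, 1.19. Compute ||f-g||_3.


Step 1: Compute differences f_i - g_i:
  5.63 - 0.47 = 5.16
  0.55 - 3.97 = -3.42
  -2.8 - -2.2 = -0.6
  -5.75 - 4.85 = -10.6
  4.5 - -1.62 = 6.12
Step 2: Compute |diff|^3 * measure for each set:
  |5.16|^3 * 2.92 = 137.388096 * 2.92 = 401.17324
  |-3.42|^3 * 2.16 = 40.001688 * 2.16 = 86.403646
  |-0.6|^3 * 0.93 = 0.216 * 0.93 = 0.20088
  |-10.6|^3 * 0.6 = 1191.016 * 0.6 = 714.6096
  |6.12|^3 * 1.19 = 229.220928 * 1.19 = 272.772904
Step 3: Sum = 1475.160271
Step 4: ||f-g||_3 = (1475.160271)^(1/3) = 11.383603


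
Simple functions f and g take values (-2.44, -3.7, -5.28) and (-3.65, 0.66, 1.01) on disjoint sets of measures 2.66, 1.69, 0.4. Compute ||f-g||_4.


Step 1: Compute differences f_i - g_i:
  -2.44 - -3.65 = 1.21
  -3.7 - 0.66 = -4.36
  -5.28 - 1.01 = -6.29
Step 2: Compute |diff|^4 * measure for each set:
  |1.21|^4 * 2.66 = 2.143589 * 2.66 = 5.701946
  |-4.36|^4 * 1.69 = 361.364892 * 1.69 = 610.706668
  |-6.29|^4 * 0.4 = 1565.318009 * 0.4 = 626.127204
Step 3: Sum = 1242.535818
Step 4: ||f-g||_4 = (1242.535818)^(1/4) = 5.937139


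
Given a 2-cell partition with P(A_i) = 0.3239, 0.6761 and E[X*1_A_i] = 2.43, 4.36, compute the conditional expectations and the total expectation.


For each cell A_i: E[X|A_i] = E[X*1_A_i] / P(A_i)
Step 1: E[X|A_1] = 2.43 / 0.3239 = 7.502316
Step 2: E[X|A_2] = 4.36 / 0.6761 = 6.44875
Verification: E[X] = sum E[X*1_A_i] = 2.43 + 4.36 = 6.79


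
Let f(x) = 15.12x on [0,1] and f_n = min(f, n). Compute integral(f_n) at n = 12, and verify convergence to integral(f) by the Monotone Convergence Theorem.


f(x) = 15.12x on [0,1]; f_n(x) = min(15.12x, n). At n = 12:
Step 1: f(x) reaches 12 at x = 12/15.12 = 0.793651
Step 2: integral(f_12) = integral(15.12x, 0, 0.793651) + integral(12, 0.793651, 1)
       = 15.12*0.793651^2/2 + 12*(1 - 0.793651)
       = 4.761905 + 2.47619
       = 7.238095
Step 3: As n -> infinity, f_n increases to f, so by MCT integral(f_n) -> integral(f) = 15.12/2 = 7.56.
Convergence: integral(f_12) = 7.238095 -> 7.56 as n -> infinity


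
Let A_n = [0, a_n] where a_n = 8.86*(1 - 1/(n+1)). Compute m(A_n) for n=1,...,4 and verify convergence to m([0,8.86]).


By continuity of measure from below: if A_n increases to A, then m(A_n) -> m(A).
Here A = [0, 8.86], so m(A) = 8.86
Step 1: a_1 = 8.86*(1 - 1/2) = 4.43, m(A_1) = 4.43
Step 2: a_2 = 8.86*(1 - 1/3) = 5.9067, m(A_2) = 5.9067
Step 3: a_3 = 8.86*(1 - 1/4) = 6.645, m(A_3) = 6.645
Step 4: a_4 = 8.86*(1 - 1/5) = 7.088, m(A_4) = 7.088
Limit: m(A_n) -> m([0,8.86]) = 8.86


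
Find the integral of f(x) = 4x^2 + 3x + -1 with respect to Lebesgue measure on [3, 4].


The Lebesgue integral of a Riemann-integrable function agrees with the Riemann integral.
Antiderivative F(x) = (4/3)x^3 + (3/2)x^2 + -1x
F(4) = (4/3)*4^3 + (3/2)*4^2 + -1*4
     = (4/3)*64 + (3/2)*16 + -1*4
     = 85.333333 + 24 + -4
     = 105.333333
F(3) = 46.5
Integral = F(4) - F(3) = 105.333333 - 46.5 = 58.833333


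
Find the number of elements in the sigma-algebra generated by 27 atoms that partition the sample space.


Each element of the sigma-algebra is a union of some subset of the 27 atoms.
The number of such subsets is 2^27 = 134217728.


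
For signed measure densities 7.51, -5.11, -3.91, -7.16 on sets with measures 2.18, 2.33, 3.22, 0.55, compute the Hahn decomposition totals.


Step 1: Compute signed measure on each set:
  Set 1: 7.51 * 2.18 = 16.3718
  Set 2: -5.11 * 2.33 = -11.9063
  Set 3: -3.91 * 3.22 = -12.5902
  Set 4: -7.16 * 0.55 = -3.938
Step 2: Total signed measure = (16.3718) + (-11.9063) + (-12.5902) + (-3.938)
     = -12.0627
Step 3: Positive part mu+(X) = sum of positive contributions = 16.3718
Step 4: Negative part mu-(X) = |sum of negative contributions| = 28.4345


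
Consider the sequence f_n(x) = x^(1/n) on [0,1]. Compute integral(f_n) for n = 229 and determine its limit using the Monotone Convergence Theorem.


At n = 229: f_229(x) = x^(1/229).
Step 1: integral(x^(1/229), 0, 1) = [x^(1/229+1) / (1/229+1)] from 0 to 1
     = 1 / (1/229 + 1) = 1 / ((229+1)/229) = 229/(229+1)
     = 229/230 = 0.995652
Step 2: As n -> infinity, f_n(x) = x^(1/n) -> 1 for x in (0,1], and f_n is increasing in n.
By MCT, lim_n integral(f_n) = integral(lim_n f_n) = integral(1, 0, 1) = 1.
Step 3: Verify convergence: 229/230 = 0.995652 -> 1


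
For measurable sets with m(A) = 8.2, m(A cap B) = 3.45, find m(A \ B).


m(A \ B) = m(A) - m(A n B)
= 8.2 - 3.45
= 4.75


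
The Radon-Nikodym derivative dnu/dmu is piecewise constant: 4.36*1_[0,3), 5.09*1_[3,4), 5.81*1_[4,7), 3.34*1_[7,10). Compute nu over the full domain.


Integrate each piece of the Radon-Nikodym derivative:
Step 1: integral_0^3 4.36 dx = 4.36*(3-0) = 4.36*3 = 13.08
Step 2: integral_3^4 5.09 dx = 5.09*(4-3) = 5.09*1 = 5.09
Step 3: integral_4^7 5.81 dx = 5.81*(7-4) = 5.81*3 = 17.43
Step 4: integral_7^10 3.34 dx = 3.34*(10-7) = 3.34*3 = 10.02
Total: 13.08 + 5.09 + 17.43 + 10.02 = 45.62


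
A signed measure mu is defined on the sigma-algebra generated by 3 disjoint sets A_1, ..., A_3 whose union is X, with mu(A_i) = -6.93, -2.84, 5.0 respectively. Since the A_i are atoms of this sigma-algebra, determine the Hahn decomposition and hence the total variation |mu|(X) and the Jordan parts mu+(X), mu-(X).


Step 1: Every measurable set is a union of atoms (the cells / points), so a Hahn decomposition is
  obtained by grouping atoms by sign: P = union of atoms with mu > 0, N = union of the remaining atoms.
  Atoms in P (indices): 3;  atoms in N (indices): 1, 2
  Positive values: 5
  Negative values: -6.93, -2.84
Step 2: mu+(X) = mu(P) = sum of positive atom values = 5
Step 3: mu-(X) = -mu(N) = sum of |negative atom values| = 9.77
Step 4: |mu|(X) = mu+(X) + mu-(X) = 5 + 9.77 = 14.77


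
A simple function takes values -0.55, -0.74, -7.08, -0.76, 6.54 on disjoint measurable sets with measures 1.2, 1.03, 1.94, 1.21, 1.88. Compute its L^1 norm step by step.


Step 1: Compute |f_i|^1 for each value:
  |-0.55|^1 = 0.55
  |-0.74|^1 = 0.74
  |-7.08|^1 = 7.08
  |-0.76|^1 = 0.76
  |6.54|^1 = 6.54
Step 2: Multiply by measures and sum:
  0.55 * 1.2 = 0.66
  0.74 * 1.03 = 0.7622
  7.08 * 1.94 = 13.7352
  0.76 * 1.21 = 0.9196
  6.54 * 1.88 = 12.2952
Sum = 0.66 + 0.7622 + 13.7352 + 0.9196 + 12.2952 = 28.3722
Step 3: Take the p-th root:
||f||_1 = (28.3722)^(1/1) = 28.3722


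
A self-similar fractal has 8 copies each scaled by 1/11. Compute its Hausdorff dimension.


For a self-similar set with N copies scaled by 1/r:
dim_H = log(N)/log(r) = log(8)/log(11)
= 2.079442/2.397895
= 0.867194


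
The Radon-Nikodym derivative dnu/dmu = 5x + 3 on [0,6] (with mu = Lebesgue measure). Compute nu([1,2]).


nu(A) = integral_A (dnu/dmu) dmu = integral_1^2 (5x + 3) dx
Step 1: Antiderivative F(x) = (5/2)x^2 + 3x
Step 2: F(2) = (5/2)*2^2 + 3*2 = 10 + 6 = 16
Step 3: F(1) = (5/2)*1^2 + 3*1 = 2.5 + 3 = 5.5
Step 4: nu([1,2]) = F(2) - F(1) = 16 - 5.5 = 10.5


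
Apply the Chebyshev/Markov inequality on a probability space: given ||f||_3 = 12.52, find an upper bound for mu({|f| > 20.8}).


Chebyshev/Markov inequality: mu(|f| > eps) <= (||f||_p / eps)^p
Step 1: ||f||_3 / eps = 12.52 / 20.8 = 0.601923
Step 2: Raise to power p = 3:
  (0.601923)^3 = 0.218084
Step 3: Therefore mu(|f| > 20.8) <= 0.218084


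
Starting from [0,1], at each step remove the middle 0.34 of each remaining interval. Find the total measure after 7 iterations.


Step 1: At each step, fraction remaining = 1 - 0.34 = 0.66
Step 2: After 7 steps, measure = (0.66)^7
Result = 0.054552


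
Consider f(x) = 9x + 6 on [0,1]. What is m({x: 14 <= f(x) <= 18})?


f^(-1)([14, 18]) = {x : 14 <= 9x + 6 <= 18}
Solving: (14 - 6)/9 <= x <= (18 - 6)/9
= [0.888889, 1.333333]
Intersecting with [0,1]: [0.888889, 1]
Measure = 1 - 0.888889 = 0.111111


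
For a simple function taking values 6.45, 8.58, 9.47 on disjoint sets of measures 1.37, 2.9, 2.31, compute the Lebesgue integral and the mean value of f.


Step 1: Integral = sum(value_i * measure_i)
= 6.45*1.37 + 8.58*2.9 + 9.47*2.31
= 8.8365 + 24.882 + 21.8757
= 55.5942
Step 2: Total measure of domain = 1.37 + 2.9 + 2.31 = 6.58
Step 3: Average value = 55.5942 / 6.58 = 8.448967


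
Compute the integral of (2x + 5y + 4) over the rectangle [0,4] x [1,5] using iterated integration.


By Fubini, integrate in x first, then y.
Step 1: Fix y, integrate over x in [0,4]:
  integral(2x + 5y + 4, x=0..4)
  = 2*(4^2 - 0^2)/2 + (5y + 4)*(4 - 0)
  = 16 + (5y + 4)*4
  = 16 + 20y + 16
  = 32 + 20y
Step 2: Integrate over y in [1,5]:
  integral(32 + 20y, y=1..5)
  = 32*4 + 20*(5^2 - 1^2)/2
  = 128 + 240
  = 368


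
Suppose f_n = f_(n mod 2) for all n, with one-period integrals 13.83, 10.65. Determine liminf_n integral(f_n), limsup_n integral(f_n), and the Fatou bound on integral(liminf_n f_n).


The sequence (integral(f_n)) is periodic with period 2, repeating the values 13.83, 10.65 indefinitely.
Step 1: For a periodic sequence, every tail (a_m, a_(m+1), ...) contains all 2 period values infinitely often.
Step 2: Hence inf of every tail = min of the period values = min(13.83, 10.65) = 10.65.
        liminf_n integral(f_n) = sup over m of (inf of tail from m) = 10.65.
Step 3: Similarly sup of every tail = max of the period values = 13.83.
        limsup_n integral(f_n) = 13.83.
Step 4: Fatou's lemma: integral(liminf_n f_n) <= liminf_n integral(f_n) = 10.65.
        So the integral of the pointwise liminf is at most 10.65.


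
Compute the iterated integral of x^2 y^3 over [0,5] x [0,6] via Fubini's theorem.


By Fubini's theorem, the double integral factors as a product of single integrals:
Step 1: integral_0^5 x^2 dx = [x^3/3] from 0 to 5
     = 5^3/3 = 41.666667
Step 2: integral_0^6 y^3 dy = [y^4/4] from 0 to 6
     = 6^4/4 = 324
Step 3: Double integral = 41.666667 * 324 = 13500


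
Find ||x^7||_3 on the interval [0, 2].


Step 1: ||f||_3 = (integral_0^2 |x^7|^3 dx)^(1/3)
     = (integral_0^2 x^21 dx)^(1/3)
Step 2: integral_0^2 x^21 dx = [x^22/(22)] from 0 to 2 = 2^22/22
     = 4194304/22 = 190650.181818
Step 3: ||f||_3 = (190650.181818)^(1/3) = 57.554472


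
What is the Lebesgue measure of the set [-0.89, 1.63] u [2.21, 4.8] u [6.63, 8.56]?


For pairwise disjoint intervals, m(union) = sum of lengths.
= (1.63 - -0.89) + (4.8 - 2.21) + (8.56 - 6.63)
= 2.52 + 2.59 + 1.93
= 7.04


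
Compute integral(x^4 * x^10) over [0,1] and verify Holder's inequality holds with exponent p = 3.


Step 1: Exact integral of f*g = integral(x^14, 0, 1) = 1/15
     = 0.066667
Step 2: Holder bound with p=3, q=1.5:
  ||f||_p = (integral x^12 dx)^(1/3) = (1/13)^(1/3) = 0.42529
  ||g||_q = (integral x^15 dx)^(1/1.5) = (1/16)^(1/1.5) = 0.15749
Step 3: Holder bound = ||f||_p * ||g||_q = 0.42529 * 0.15749 = 0.066979
Verification: 0.066667 <= 0.066979 (Holder holds)


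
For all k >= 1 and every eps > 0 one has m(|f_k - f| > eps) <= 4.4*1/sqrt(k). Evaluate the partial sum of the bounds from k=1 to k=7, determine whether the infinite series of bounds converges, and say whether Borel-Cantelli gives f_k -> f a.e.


Step 1: List the terms 4.4*1/sqrt(k) for k = 1 to 7:
  k=1: 4.4
  k=2: 3.11127
  k=3: 2.540341
  k=4: 2.2
  k=5: 1.96774
  k=6: 1.796292
  k=7: 1.663044
Step 2: Partial sum = 4.4 + 3.11127 + 2.540341 + 2.2 + 1.96774 + 1.796292 + 1.663044
     = 17.678687
Step 3: The full series sum_(k>=1) 4.4*1/sqrt(k) diverges (p-series with p = 1/2 <= 1; a nonzero constant multiple of a divergent series diverges).
Step 4: The (first) Borel-Cantelli lemma requires a summable sequence of measures, so it does not apply here;
        from this bound alone no conclusion about a.e. convergence can be drawn (convergence in measure still
        gives an a.e.-convergent subsequence, but not a.e. convergence of the whole sequence).
Conclusion: series diverges; Borel-Cantelli is inconclusive about a.e. convergence of f_k.


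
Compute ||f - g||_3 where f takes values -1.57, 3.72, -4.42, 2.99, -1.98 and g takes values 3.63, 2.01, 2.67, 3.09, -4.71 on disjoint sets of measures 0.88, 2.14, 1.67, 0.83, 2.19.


Step 1: Compute differences f_i - g_i:
  -1.57 - 3.63 = -5.2
  3.72 - 2.01 = 1.71
  -4.42 - 2.67 = -7.09
  2.99 - 3.09 = -0.1
  -1.98 - -4.71 = 2.73
Step 2: Compute |diff|^3 * measure for each set:
  |-5.2|^3 * 0.88 = 140.608 * 0.88 = 123.73504
  |1.71|^3 * 2.14 = 5.000211 * 2.14 = 10.700452
  |-7.09|^3 * 1.67 = 356.400829 * 1.67 = 595.189384
  |-0.1|^3 * 0.83 = 1.000000e-03 * 0.83 = 8.300000e-04
  |2.73|^3 * 2.19 = 20.346417 * 2.19 = 44.558653
Step 3: Sum = 774.184359
Step 4: ||f-g||_3 = (774.184359)^(1/3) = 9.182229


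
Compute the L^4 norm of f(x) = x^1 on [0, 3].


Step 1: ||f||_4 = (integral_0^3 |x^1|^4 dx)^(1/4)
     = (integral_0^3 x^4 dx)^(1/4)
Step 2: integral_0^3 x^4 dx = [x^5/(5)] from 0 to 3 = 3^5/5
     = 243/5 = 48.6
Step 3: ||f||_4 = (48.6)^(1/4) = 2.640335


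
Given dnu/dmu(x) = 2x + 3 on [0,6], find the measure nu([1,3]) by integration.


nu(A) = integral_A (dnu/dmu) dmu = integral_1^3 (2x + 3) dx
Step 1: Antiderivative F(x) = (2/2)x^2 + 3x
Step 2: F(3) = (2/2)*3^2 + 3*3 = 9 + 9 = 18
Step 3: F(1) = (2/2)*1^2 + 3*1 = 1 + 3 = 4
Step 4: nu([1,3]) = F(3) - F(1) = 18 - 4 = 14


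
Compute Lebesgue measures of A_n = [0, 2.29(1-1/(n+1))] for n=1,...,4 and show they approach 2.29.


By continuity of measure from below: if A_n increases to A, then m(A_n) -> m(A).
Here A = [0, 2.29], so m(A) = 2.29
Step 1: a_1 = 2.29*(1 - 1/2) = 1.145, m(A_1) = 1.145
Step 2: a_2 = 2.29*(1 - 1/3) = 1.5267, m(A_2) = 1.5267
Step 3: a_3 = 2.29*(1 - 1/4) = 1.7175, m(A_3) = 1.7175
Step 4: a_4 = 2.29*(1 - 1/5) = 1.832, m(A_4) = 1.832
Limit: m(A_n) -> m([0,2.29]) = 2.29


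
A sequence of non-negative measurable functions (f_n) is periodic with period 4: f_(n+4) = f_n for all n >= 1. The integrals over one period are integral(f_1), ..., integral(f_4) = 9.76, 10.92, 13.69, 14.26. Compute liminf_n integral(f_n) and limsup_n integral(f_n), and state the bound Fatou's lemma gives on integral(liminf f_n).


The sequence (integral(f_n)) is periodic with period 4, repeating the values 9.76, 10.92, 13.69, 14.26 indefinitely.
Step 1: For a periodic sequence, every tail (a_m, a_(m+1), ...) contains all 4 period values infinitely often.
Step 2: Hence inf of every tail = min of the period values = min(9.76, 10.92, 13.69, 14.26) = 9.76.
        liminf_n integral(f_n) = sup over m of (inf of tail from m) = 9.76.
Step 3: Similarly sup of every tail = max of the period values = 14.26.
        limsup_n integral(f_n) = 14.26.
Step 4: Fatou's lemma: integral(liminf_n f_n) <= liminf_n integral(f_n) = 9.76.
        So the integral of the pointwise liminf is at most 9.76.


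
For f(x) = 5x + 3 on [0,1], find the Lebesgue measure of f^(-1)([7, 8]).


f^(-1)([7, 8]) = {x : 7 <= 5x + 3 <= 8}
Solving: (7 - 3)/5 <= x <= (8 - 3)/5
= [0.8, 1]
Intersecting with [0,1]: [0.8, 1]
Measure = 1 - 0.8 = 0.2


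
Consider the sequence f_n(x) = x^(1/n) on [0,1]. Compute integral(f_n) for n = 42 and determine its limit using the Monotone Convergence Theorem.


At n = 42: f_42(x) = x^(1/42).
Step 1: integral(x^(1/42), 0, 1) = [x^(1/42+1) / (1/42+1)] from 0 to 1
     = 1 / (1/42 + 1) = 1 / ((42+1)/42) = 42/(42+1)
     = 42/43 = 0.976744
Step 2: As n -> infinity, f_n(x) = x^(1/n) -> 1 for x in (0,1], and f_n is increasing in n.
By MCT, lim_n integral(f_n) = integral(lim_n f_n) = integral(1, 0, 1) = 1.
Step 3: Verify convergence: 42/43 = 0.976744 -> 1


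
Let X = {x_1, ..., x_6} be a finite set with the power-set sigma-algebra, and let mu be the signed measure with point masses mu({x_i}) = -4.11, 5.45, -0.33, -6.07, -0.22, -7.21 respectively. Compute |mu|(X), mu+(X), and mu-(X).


Step 1: Every measurable set is a union of atoms (the cells / points), so a Hahn decomposition is
  obtained by grouping atoms by sign: P = union of atoms with mu > 0, N = union of the remaining atoms.
  Atoms in P (indices): 2;  atoms in N (indices): 1, 3, 4, 5, 6
  Positive values: 5.45
  Negative values: -4.11, -0.33, -6.07, -0.22, -7.21
Step 2: mu+(X) = mu(P) = sum of positive atom values = 5.45
Step 3: mu-(X) = -mu(N) = sum of |negative atom values| = 17.94
Step 4: |mu|(X) = mu+(X) + mu-(X) = 5.45 + 17.94 = 23.39


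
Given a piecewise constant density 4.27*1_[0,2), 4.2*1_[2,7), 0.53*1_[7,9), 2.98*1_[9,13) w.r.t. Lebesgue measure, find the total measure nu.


Integrate each piece of the Radon-Nikodym derivative:
Step 1: integral_0^2 4.27 dx = 4.27*(2-0) = 4.27*2 = 8.54
Step 2: integral_2^7 4.2 dx = 4.2*(7-2) = 4.2*5 = 21
Step 3: integral_7^9 0.53 dx = 0.53*(9-7) = 0.53*2 = 1.06
Step 4: integral_9^13 2.98 dx = 2.98*(13-9) = 2.98*4 = 11.92
Total: 8.54 + 21 + 1.06 + 11.92 = 42.52


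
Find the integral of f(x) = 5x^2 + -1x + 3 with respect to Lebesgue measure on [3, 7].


The Lebesgue integral of a Riemann-integrable function agrees with the Riemann integral.
Antiderivative F(x) = (5/3)x^3 + (-1/2)x^2 + 3x
F(7) = (5/3)*7^3 + (-1/2)*7^2 + 3*7
     = (5/3)*343 + (-1/2)*49 + 3*7
     = 571.666667 + -24.5 + 21
     = 568.166667
F(3) = 49.5
Integral = F(7) - F(3) = 568.166667 - 49.5 = 518.666667


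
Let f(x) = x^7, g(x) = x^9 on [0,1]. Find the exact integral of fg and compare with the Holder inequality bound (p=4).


Step 1: Exact integral of f*g = integral(x^16, 0, 1) = 1/17
     = 0.058824
Step 2: Holder bound with p=4, q=1.333333:
  ||f||_p = (integral x^28 dx)^(1/4) = (1/29)^(1/4) = 0.430924
  ||g||_q = (integral x^12 dx)^(1/1.333333) = (1/13)^(1/1.333333) = 0.146064
Step 3: Holder bound = ||f||_p * ||g||_q = 0.430924 * 0.146064 = 0.062942
Verification: 0.058824 <= 0.062942 (Holder holds)


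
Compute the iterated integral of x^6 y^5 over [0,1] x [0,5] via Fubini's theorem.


By Fubini's theorem, the double integral factors as a product of single integrals:
Step 1: integral_0^1 x^6 dx = [x^7/7] from 0 to 1
     = 1^7/7 = 0.142857
Step 2: integral_0^5 y^5 dy = [y^6/6] from 0 to 5
     = 5^6/6 = 2604.166667
Step 3: Double integral = 0.142857 * 2604.166667 = 372.02381


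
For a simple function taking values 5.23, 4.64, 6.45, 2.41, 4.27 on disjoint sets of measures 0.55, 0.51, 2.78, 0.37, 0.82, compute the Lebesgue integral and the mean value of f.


Step 1: Integral = sum(value_i * measure_i)
= 5.23*0.55 + 4.64*0.51 + 6.45*2.78 + 2.41*0.37 + 4.27*0.82
= 2.8765 + 2.3664 + 17.931 + 0.8917 + 3.5014
= 27.567
Step 2: Total measure of domain = 0.55 + 0.51 + 2.78 + 0.37 + 0.82 = 5.03
Step 3: Average value = 27.567 / 5.03 = 5.480517


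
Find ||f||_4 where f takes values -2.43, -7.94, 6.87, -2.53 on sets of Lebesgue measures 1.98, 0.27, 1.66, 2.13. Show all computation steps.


Step 1: Compute |f_i|^4 for each value:
  |-2.43|^4 = 34.867844
  |-7.94|^4 = 3974.495501
  |6.87|^4 = 2227.54737
  |-2.53|^4 = 40.971521
Step 2: Multiply by measures and sum:
  34.867844 * 1.98 = 69.038331
  3974.495501 * 0.27 = 1073.113785
  2227.54737 * 1.66 = 3697.728634
  40.971521 * 2.13 = 87.269339
Sum = 69.038331 + 1073.113785 + 3697.728634 + 87.269339 = 4927.150089
Step 3: Take the p-th root:
||f||_4 = (4927.150089)^(1/4) = 8.378166
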